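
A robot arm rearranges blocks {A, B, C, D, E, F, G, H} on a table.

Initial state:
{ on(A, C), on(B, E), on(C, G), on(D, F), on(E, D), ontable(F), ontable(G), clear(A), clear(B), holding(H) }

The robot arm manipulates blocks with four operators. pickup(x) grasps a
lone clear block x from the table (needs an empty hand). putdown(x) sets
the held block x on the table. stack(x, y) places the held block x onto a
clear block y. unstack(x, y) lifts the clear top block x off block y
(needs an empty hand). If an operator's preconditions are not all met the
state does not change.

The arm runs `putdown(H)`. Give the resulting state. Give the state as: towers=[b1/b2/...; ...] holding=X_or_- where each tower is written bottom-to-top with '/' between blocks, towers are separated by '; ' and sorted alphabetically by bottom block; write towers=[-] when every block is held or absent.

before: towers=[F/D/E/B; G/C/A] holding=H
pre[putdown(H)]: holding(H) ✓
all met → apply putdown(H)
after:  towers=[F/D/E/B; G/C/A; H] holding=-

towers=[F/D/E/B; G/C/A; H] holding=-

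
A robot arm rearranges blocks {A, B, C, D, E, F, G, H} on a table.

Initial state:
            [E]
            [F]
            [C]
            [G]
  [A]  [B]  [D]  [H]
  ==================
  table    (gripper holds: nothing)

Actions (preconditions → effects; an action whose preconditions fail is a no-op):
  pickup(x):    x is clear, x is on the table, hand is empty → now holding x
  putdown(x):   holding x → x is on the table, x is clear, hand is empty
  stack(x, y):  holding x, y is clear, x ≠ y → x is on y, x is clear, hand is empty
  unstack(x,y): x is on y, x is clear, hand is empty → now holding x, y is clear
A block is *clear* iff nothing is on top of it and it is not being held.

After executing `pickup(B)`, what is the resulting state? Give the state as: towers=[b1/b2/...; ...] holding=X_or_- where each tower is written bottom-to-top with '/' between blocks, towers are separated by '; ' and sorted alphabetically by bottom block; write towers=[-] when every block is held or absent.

before: towers=[A; B; D/G/C/F/E; H] holding=-
pre[pickup(B)]: clear(B) yes, ontable(B) yes, handempty yes
all met → apply pickup(B)
after:  towers=[A; D/G/C/F/E; H] holding=B

towers=[A; D/G/C/F/E; H] holding=B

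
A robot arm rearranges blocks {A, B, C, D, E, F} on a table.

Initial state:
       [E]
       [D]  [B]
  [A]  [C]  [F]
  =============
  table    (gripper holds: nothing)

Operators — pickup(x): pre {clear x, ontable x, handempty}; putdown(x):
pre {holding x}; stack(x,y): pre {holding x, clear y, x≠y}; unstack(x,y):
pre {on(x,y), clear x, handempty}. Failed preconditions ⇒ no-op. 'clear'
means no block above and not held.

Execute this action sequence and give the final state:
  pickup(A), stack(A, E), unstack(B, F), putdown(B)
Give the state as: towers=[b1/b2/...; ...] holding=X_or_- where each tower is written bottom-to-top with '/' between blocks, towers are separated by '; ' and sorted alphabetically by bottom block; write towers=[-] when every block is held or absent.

step 1 (pickup(A)): towers=[C/D/E; F/B] holding=A
step 2 (stack(A, E)): towers=[C/D/E/A; F/B] holding=-
step 3 (unstack(B, F)): towers=[C/D/E/A; F] holding=B
step 4 (putdown(B)): towers=[B; C/D/E/A; F] holding=-

towers=[B; C/D/E/A; F] holding=-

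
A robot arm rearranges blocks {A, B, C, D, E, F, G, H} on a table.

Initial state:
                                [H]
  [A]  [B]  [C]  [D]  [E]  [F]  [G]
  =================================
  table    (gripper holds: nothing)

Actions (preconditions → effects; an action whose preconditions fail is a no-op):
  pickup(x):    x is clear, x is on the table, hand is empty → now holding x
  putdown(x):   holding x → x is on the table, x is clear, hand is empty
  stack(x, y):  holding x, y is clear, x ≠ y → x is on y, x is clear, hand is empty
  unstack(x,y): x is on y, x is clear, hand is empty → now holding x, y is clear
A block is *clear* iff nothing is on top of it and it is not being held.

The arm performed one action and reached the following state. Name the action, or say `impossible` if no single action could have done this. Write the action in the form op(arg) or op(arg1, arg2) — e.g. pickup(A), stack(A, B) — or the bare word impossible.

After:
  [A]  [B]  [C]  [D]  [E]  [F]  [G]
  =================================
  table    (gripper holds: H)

target: towers=[A; B; C; D; E; F; G] holding=H
         pickup(A) → towers=[B; C; D; E; F; G/H] holding=A
         pickup(E) → towers=[A; B; C; D; F; G/H] holding=E
     unstack(H, G) → towers=[A; B; C; D; E; F; G] holding=H  ← match
         pickup(B) → towers=[A; C; D; E; F; G/H] holding=B
         pickup(F) → towers=[A; B; C; D; E; G/H] holding=F
         pickup(D) → towers=[A; B; C; E; F; G/H] holding=D
         pickup(C) → towers=[A; B; D; E; F; G/H] holding=C

unstack(H, G)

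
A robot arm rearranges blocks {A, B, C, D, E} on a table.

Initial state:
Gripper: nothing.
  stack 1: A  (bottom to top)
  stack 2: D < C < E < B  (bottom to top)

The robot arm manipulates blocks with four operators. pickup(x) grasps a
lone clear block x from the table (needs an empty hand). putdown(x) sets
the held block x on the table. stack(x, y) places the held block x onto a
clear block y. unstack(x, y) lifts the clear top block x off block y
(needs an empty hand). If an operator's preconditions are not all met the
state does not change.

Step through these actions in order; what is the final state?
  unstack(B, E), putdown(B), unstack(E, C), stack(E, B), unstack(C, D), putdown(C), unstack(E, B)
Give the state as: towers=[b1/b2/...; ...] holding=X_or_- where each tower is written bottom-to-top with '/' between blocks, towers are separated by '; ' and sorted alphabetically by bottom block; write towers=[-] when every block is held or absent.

towers=[A; B; C; D] holding=E

step 1 (unstack(B, E)): towers=[A; D/C/E] holding=B
step 2 (putdown(B)): towers=[A; B; D/C/E] holding=-
step 3 (unstack(E, C)): towers=[A; B; D/C] holding=E
step 4 (stack(E, B)): towers=[A; B/E; D/C] holding=-
step 5 (unstack(C, D)): towers=[A; B/E; D] holding=C
step 6 (putdown(C)): towers=[A; B/E; C; D] holding=-
step 7 (unstack(E, B)): towers=[A; B; C; D] holding=E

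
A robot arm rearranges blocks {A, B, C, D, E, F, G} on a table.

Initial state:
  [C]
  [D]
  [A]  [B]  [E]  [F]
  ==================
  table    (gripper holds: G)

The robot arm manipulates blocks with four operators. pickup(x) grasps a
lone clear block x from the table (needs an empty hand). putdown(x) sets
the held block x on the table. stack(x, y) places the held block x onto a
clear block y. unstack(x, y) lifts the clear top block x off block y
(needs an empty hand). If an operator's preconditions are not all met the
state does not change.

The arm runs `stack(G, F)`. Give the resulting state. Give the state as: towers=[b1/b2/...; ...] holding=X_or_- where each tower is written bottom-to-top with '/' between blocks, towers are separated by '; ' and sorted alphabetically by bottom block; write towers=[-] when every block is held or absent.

before: towers=[A/D/C; B; E; F] holding=G
pre[stack(G, F)]: holding(G) yes, clear(F) yes, G≠F yes
all met → apply stack(G, F)
after:  towers=[A/D/C; B; E; F/G] holding=-

towers=[A/D/C; B; E; F/G] holding=-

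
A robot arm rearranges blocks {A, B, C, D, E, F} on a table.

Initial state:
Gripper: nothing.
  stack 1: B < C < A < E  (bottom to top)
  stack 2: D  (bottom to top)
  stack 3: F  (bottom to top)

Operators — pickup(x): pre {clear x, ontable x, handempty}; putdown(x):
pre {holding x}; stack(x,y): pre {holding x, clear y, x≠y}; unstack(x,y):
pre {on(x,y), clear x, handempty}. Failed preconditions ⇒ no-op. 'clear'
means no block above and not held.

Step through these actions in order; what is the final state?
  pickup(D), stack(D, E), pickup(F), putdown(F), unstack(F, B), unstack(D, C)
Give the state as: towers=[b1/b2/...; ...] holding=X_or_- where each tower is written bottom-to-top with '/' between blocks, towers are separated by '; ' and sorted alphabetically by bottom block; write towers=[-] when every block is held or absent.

towers=[B/C/A/E/D; F] holding=-

step 1 (pickup(D)): towers=[B/C/A/E; F] holding=D
step 2 (stack(D, E)): towers=[B/C/A/E/D; F] holding=-
step 3 (pickup(F)): towers=[B/C/A/E/D] holding=F
step 4 (putdown(F)): towers=[B/C/A/E/D; F] holding=-
step 5 (unstack(F, B)) [no-op]: towers=[B/C/A/E/D; F] holding=-
step 6 (unstack(D, C)) [no-op]: towers=[B/C/A/E/D; F] holding=-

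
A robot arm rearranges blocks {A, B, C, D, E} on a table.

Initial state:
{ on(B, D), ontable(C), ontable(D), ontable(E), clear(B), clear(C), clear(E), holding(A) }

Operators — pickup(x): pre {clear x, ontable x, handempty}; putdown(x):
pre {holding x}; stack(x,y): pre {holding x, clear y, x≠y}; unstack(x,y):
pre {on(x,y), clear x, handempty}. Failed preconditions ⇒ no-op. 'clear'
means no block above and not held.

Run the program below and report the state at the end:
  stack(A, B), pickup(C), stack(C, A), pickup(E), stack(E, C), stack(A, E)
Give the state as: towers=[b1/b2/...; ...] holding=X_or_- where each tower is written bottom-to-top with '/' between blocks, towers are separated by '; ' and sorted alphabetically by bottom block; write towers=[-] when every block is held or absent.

towers=[D/B/A/C/E] holding=-

step 1 (stack(A, B)): towers=[C; D/B/A; E] holding=-
step 2 (pickup(C)): towers=[D/B/A; E] holding=C
step 3 (stack(C, A)): towers=[D/B/A/C; E] holding=-
step 4 (pickup(E)): towers=[D/B/A/C] holding=E
step 5 (stack(E, C)): towers=[D/B/A/C/E] holding=-
step 6 (stack(A, E)) [no-op]: towers=[D/B/A/C/E] holding=-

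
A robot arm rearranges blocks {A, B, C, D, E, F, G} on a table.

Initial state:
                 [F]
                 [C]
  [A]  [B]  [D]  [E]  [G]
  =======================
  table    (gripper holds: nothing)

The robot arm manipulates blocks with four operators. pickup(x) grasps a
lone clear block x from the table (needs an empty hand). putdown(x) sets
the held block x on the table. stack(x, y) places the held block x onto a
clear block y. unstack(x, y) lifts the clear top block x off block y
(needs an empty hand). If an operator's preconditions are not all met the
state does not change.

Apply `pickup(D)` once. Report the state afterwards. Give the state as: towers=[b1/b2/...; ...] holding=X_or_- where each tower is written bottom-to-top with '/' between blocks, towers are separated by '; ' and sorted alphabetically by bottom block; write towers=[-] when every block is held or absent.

towers=[A; B; E/C/F; G] holding=D

before: towers=[A; B; D; E/C/F; G] holding=-
pre[pickup(D)]: clear(D) ✓, ontable(D) ✓, handempty ✓
all met → apply pickup(D)
after:  towers=[A; B; E/C/F; G] holding=D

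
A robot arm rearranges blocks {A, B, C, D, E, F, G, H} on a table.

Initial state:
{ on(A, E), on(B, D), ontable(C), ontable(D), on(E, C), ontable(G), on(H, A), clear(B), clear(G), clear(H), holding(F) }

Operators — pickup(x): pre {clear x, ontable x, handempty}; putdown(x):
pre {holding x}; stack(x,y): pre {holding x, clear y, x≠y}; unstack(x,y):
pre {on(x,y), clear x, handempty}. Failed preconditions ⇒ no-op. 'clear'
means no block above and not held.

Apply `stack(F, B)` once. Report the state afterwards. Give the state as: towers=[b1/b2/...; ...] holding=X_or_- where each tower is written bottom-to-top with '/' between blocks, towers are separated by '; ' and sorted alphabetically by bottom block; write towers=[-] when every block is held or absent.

towers=[C/E/A/H; D/B/F; G] holding=-

before: towers=[C/E/A/H; D/B; G] holding=F
pre[stack(F, B)]: holding(F) ok, clear(B) ok, F≠B ok
all met → apply stack(F, B)
after:  towers=[C/E/A/H; D/B/F; G] holding=-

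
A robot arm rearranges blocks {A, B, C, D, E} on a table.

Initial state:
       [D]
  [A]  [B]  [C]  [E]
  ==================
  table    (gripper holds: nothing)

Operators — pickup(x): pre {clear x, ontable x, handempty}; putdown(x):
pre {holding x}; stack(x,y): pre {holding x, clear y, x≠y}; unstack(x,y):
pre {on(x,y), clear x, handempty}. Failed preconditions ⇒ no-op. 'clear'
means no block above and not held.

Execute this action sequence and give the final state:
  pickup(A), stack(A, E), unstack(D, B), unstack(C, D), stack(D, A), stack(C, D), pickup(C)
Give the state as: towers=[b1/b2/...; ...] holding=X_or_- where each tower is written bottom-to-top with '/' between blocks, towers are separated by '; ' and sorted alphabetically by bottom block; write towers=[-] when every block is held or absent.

towers=[B; E/A/D] holding=C

step 1 (pickup(A)): towers=[B/D; C; E] holding=A
step 2 (stack(A, E)): towers=[B/D; C; E/A] holding=-
step 3 (unstack(D, B)): towers=[B; C; E/A] holding=D
step 4 (unstack(C, D)) [no-op]: towers=[B; C; E/A] holding=D
step 5 (stack(D, A)): towers=[B; C; E/A/D] holding=-
step 6 (stack(C, D)) [no-op]: towers=[B; C; E/A/D] holding=-
step 7 (pickup(C)): towers=[B; E/A/D] holding=C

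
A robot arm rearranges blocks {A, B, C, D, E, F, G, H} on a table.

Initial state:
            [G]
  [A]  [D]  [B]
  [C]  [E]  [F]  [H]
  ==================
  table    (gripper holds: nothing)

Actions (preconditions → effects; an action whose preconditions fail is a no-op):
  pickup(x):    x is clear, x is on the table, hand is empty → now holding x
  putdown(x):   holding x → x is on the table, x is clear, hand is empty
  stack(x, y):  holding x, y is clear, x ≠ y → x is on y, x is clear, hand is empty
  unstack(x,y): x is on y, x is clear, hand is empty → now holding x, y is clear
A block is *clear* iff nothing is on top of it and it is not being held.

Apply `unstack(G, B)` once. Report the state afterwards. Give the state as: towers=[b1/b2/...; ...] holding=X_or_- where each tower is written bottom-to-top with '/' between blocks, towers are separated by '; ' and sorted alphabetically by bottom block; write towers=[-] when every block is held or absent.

towers=[C/A; E/D; F/B; H] holding=G

before: towers=[C/A; E/D; F/B/G; H] holding=-
pre[unstack(G, B)]: on(G,B) ✓, clear(G) ✓, handempty ✓
all met → apply unstack(G, B)
after:  towers=[C/A; E/D; F/B; H] holding=G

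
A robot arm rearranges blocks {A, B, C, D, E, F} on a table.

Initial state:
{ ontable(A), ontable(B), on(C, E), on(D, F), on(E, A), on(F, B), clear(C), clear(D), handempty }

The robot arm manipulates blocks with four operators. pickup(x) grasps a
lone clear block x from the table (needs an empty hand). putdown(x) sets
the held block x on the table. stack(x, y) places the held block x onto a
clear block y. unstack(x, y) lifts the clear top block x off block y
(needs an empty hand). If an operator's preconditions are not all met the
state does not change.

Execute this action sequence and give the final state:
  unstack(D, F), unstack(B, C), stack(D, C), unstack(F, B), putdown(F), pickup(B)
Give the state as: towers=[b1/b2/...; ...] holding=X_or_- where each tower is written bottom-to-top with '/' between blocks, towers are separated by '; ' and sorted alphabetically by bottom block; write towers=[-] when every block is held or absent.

step 1 (unstack(D, F)): towers=[A/E/C; B/F] holding=D
step 2 (unstack(B, C)) [no-op]: towers=[A/E/C; B/F] holding=D
step 3 (stack(D, C)): towers=[A/E/C/D; B/F] holding=-
step 4 (unstack(F, B)): towers=[A/E/C/D; B] holding=F
step 5 (putdown(F)): towers=[A/E/C/D; B; F] holding=-
step 6 (pickup(B)): towers=[A/E/C/D; F] holding=B

towers=[A/E/C/D; F] holding=B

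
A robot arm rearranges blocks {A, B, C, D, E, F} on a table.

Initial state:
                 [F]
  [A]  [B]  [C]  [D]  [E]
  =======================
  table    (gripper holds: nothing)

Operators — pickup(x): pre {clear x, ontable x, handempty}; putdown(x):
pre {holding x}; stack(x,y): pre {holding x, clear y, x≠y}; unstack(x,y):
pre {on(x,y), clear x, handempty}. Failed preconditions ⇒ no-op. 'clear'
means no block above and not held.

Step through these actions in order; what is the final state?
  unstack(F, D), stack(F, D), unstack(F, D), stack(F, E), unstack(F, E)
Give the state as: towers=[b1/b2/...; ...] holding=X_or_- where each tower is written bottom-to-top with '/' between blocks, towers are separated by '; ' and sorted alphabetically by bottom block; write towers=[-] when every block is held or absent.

towers=[A; B; C; D; E] holding=F

step 1 (unstack(F, D)): towers=[A; B; C; D; E] holding=F
step 2 (stack(F, D)): towers=[A; B; C; D/F; E] holding=-
step 3 (unstack(F, D)): towers=[A; B; C; D; E] holding=F
step 4 (stack(F, E)): towers=[A; B; C; D; E/F] holding=-
step 5 (unstack(F, E)): towers=[A; B; C; D; E] holding=F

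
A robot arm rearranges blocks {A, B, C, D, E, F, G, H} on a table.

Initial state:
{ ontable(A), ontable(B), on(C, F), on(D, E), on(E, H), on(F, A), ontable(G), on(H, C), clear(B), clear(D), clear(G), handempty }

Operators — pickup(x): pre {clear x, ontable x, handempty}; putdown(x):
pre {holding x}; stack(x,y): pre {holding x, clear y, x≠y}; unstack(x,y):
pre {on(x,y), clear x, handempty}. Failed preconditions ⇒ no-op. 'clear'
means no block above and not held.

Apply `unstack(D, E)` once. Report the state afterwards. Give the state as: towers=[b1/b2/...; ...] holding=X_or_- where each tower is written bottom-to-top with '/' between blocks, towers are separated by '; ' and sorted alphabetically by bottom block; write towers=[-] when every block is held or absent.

towers=[A/F/C/H/E; B; G] holding=D

before: towers=[A/F/C/H/E/D; B; G] holding=-
pre[unstack(D, E)]: on(D,E) ok, clear(D) ok, handempty ok
all met → apply unstack(D, E)
after:  towers=[A/F/C/H/E; B; G] holding=D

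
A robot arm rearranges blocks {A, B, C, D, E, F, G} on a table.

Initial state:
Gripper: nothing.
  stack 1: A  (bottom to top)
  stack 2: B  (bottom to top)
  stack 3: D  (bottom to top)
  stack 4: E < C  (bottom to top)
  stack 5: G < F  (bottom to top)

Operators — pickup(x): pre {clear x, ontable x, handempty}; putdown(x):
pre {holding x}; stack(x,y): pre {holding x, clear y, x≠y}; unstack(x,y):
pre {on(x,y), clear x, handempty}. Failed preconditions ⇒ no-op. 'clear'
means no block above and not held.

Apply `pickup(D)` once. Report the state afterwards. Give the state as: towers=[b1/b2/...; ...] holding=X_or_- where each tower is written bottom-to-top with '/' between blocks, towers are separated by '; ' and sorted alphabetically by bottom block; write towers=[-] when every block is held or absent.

towers=[A; B; E/C; G/F] holding=D

before: towers=[A; B; D; E/C; G/F] holding=-
pre[pickup(D)]: clear(D) ✓, ontable(D) ✓, handempty ✓
all met → apply pickup(D)
after:  towers=[A; B; E/C; G/F] holding=D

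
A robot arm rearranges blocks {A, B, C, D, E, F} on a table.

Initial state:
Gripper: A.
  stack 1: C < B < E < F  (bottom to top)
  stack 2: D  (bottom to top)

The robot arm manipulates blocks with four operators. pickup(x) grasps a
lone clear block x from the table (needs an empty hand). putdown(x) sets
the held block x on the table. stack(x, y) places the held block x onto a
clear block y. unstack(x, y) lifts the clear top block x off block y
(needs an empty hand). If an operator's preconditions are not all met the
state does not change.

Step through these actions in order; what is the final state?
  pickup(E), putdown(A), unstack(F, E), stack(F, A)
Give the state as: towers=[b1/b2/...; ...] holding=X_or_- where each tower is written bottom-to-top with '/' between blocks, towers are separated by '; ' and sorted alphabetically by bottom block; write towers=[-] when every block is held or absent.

step 1 (pickup(E)) [no-op]: towers=[C/B/E/F; D] holding=A
step 2 (putdown(A)): towers=[A; C/B/E/F; D] holding=-
step 3 (unstack(F, E)): towers=[A; C/B/E; D] holding=F
step 4 (stack(F, A)): towers=[A/F; C/B/E; D] holding=-

towers=[A/F; C/B/E; D] holding=-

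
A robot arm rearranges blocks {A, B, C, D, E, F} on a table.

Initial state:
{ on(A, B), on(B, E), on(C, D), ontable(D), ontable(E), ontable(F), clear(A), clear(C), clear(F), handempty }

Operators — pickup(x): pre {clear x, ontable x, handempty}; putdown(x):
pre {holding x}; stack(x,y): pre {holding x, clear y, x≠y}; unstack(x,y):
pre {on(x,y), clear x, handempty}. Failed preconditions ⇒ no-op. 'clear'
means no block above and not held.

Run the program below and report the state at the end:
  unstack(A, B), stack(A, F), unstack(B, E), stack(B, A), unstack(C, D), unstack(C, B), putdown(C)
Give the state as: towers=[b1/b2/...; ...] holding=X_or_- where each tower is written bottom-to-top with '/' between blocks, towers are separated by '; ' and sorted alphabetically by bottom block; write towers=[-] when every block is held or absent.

towers=[C; D; E; F/A/B] holding=-

step 1 (unstack(A, B)): towers=[D/C; E/B; F] holding=A
step 2 (stack(A, F)): towers=[D/C; E/B; F/A] holding=-
step 3 (unstack(B, E)): towers=[D/C; E; F/A] holding=B
step 4 (stack(B, A)): towers=[D/C; E; F/A/B] holding=-
step 5 (unstack(C, D)): towers=[D; E; F/A/B] holding=C
step 6 (unstack(C, B)) [no-op]: towers=[D; E; F/A/B] holding=C
step 7 (putdown(C)): towers=[C; D; E; F/A/B] holding=-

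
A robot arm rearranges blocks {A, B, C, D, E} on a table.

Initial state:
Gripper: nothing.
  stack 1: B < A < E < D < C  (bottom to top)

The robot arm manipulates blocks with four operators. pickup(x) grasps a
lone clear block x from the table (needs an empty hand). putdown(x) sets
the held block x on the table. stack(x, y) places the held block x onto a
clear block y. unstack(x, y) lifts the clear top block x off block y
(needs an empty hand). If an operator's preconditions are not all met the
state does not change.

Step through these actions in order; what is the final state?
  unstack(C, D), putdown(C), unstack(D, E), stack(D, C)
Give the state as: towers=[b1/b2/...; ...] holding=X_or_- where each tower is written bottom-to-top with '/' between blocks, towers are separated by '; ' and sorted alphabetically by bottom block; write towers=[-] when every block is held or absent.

towers=[B/A/E; C/D] holding=-

step 1 (unstack(C, D)): towers=[B/A/E/D] holding=C
step 2 (putdown(C)): towers=[B/A/E/D; C] holding=-
step 3 (unstack(D, E)): towers=[B/A/E; C] holding=D
step 4 (stack(D, C)): towers=[B/A/E; C/D] holding=-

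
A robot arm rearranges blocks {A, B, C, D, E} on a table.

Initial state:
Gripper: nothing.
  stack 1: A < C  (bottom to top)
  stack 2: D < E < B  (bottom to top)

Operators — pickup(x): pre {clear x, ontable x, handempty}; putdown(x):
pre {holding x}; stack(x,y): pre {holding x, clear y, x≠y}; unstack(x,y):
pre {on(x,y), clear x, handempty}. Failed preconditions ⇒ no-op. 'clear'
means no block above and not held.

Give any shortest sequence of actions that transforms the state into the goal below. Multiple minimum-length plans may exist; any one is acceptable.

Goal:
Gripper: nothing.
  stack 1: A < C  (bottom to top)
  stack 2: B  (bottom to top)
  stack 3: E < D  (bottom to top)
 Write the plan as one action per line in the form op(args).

unstack(B, E)
putdown(B)
unstack(E, D)
putdown(E)
pickup(D)
stack(D, E)

step 1 (unstack(B, E)): towers=[A/C; D/E] holding=B
step 2 (putdown(B)): towers=[A/C; B; D/E] holding=-
step 3 (unstack(E, D)): towers=[A/C; B; D] holding=E
step 4 (putdown(E)): towers=[A/C; B; D; E] holding=-
step 5 (pickup(D)): towers=[A/C; B; E] holding=D
step 6 (stack(D, E)): towers=[A/C; B; E/D] holding=-
goal check: towers=[A/C; B; E/D] holding=- — reached (length 6, optimal by BFS)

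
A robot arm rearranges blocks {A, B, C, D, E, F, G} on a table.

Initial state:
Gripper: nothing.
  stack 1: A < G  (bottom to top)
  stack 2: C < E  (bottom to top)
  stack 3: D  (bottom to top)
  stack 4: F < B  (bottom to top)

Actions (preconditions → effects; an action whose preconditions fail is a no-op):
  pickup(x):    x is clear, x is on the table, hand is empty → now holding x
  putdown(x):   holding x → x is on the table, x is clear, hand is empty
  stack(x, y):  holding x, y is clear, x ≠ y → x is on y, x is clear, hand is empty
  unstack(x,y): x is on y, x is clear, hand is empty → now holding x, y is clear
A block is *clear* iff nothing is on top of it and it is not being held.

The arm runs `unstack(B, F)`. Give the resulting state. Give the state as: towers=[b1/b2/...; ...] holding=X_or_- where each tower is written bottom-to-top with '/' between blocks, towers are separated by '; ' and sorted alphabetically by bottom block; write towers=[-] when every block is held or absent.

before: towers=[A/G; C/E; D; F/B] holding=-
pre[unstack(B, F)]: on(B,F) ok, clear(B) ok, handempty ok
all met → apply unstack(B, F)
after:  towers=[A/G; C/E; D; F] holding=B

towers=[A/G; C/E; D; F] holding=B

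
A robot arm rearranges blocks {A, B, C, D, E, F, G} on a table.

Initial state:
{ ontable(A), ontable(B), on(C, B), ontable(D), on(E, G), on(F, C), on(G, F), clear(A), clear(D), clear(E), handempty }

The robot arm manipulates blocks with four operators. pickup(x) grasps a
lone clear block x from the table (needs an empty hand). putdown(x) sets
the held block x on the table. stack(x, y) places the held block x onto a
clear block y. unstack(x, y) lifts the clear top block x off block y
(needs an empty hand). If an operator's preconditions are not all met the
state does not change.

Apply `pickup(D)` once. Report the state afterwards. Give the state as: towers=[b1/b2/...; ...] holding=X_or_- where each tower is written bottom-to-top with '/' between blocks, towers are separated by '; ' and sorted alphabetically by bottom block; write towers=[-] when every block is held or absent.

before: towers=[A; B/C/F/G/E; D] holding=-
pre[pickup(D)]: clear(D) ok, ontable(D) ok, handempty ok
all met → apply pickup(D)
after:  towers=[A; B/C/F/G/E] holding=D

towers=[A; B/C/F/G/E] holding=D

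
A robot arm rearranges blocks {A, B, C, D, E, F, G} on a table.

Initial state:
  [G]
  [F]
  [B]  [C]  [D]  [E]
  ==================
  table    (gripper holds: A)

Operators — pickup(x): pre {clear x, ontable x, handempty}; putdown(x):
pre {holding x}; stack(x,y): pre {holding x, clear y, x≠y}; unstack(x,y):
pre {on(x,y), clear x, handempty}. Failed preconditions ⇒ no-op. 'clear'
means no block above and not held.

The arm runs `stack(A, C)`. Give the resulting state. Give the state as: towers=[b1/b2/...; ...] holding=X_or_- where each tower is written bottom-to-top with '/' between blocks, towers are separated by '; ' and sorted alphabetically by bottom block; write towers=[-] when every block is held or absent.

towers=[B/F/G; C/A; D; E] holding=-

before: towers=[B/F/G; C; D; E] holding=A
pre[stack(A, C)]: holding(A) yes, clear(C) yes, A≠C yes
all met → apply stack(A, C)
after:  towers=[B/F/G; C/A; D; E] holding=-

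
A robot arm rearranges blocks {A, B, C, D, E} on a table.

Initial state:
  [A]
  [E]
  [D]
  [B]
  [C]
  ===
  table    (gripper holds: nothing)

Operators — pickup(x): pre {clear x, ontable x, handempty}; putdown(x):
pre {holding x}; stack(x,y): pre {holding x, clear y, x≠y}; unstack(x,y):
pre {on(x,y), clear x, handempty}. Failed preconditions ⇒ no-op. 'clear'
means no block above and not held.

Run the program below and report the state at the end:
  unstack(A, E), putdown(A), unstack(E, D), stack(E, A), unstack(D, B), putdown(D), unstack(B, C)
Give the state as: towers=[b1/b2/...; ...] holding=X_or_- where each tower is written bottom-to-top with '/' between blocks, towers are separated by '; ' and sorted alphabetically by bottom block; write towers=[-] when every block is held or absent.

towers=[A/E; C; D] holding=B

step 1 (unstack(A, E)): towers=[C/B/D/E] holding=A
step 2 (putdown(A)): towers=[A; C/B/D/E] holding=-
step 3 (unstack(E, D)): towers=[A; C/B/D] holding=E
step 4 (stack(E, A)): towers=[A/E; C/B/D] holding=-
step 5 (unstack(D, B)): towers=[A/E; C/B] holding=D
step 6 (putdown(D)): towers=[A/E; C/B; D] holding=-
step 7 (unstack(B, C)): towers=[A/E; C; D] holding=B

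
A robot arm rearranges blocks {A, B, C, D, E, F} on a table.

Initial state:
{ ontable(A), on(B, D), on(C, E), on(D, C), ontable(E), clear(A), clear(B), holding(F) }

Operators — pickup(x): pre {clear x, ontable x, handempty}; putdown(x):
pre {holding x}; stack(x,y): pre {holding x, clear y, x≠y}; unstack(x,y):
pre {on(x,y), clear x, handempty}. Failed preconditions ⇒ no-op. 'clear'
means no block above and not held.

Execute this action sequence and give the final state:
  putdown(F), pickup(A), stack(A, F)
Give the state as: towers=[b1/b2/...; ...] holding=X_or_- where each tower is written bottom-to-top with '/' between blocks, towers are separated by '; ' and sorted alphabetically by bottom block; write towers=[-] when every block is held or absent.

step 1 (putdown(F)): towers=[A; E/C/D/B; F] holding=-
step 2 (pickup(A)): towers=[E/C/D/B; F] holding=A
step 3 (stack(A, F)): towers=[E/C/D/B; F/A] holding=-

towers=[E/C/D/B; F/A] holding=-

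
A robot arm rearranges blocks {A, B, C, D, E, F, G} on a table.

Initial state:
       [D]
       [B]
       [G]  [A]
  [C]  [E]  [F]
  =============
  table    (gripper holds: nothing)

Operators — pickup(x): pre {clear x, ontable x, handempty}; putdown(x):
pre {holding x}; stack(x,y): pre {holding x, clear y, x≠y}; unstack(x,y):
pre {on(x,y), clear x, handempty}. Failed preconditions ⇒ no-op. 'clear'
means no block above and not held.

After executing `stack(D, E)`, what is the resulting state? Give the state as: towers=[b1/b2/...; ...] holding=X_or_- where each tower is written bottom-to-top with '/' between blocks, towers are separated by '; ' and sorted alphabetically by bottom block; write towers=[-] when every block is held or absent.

towers=[C; E/G/B/D; F/A] holding=-

before: towers=[C; E/G/B/D; F/A] holding=-
pre[stack(D, E)]: holding(D) fail, clear(E) fail, D≠E ok
holding(D), clear(E) unmet → stack(D, E) is a no-op
after:  towers=[C; E/G/B/D; F/A] holding=-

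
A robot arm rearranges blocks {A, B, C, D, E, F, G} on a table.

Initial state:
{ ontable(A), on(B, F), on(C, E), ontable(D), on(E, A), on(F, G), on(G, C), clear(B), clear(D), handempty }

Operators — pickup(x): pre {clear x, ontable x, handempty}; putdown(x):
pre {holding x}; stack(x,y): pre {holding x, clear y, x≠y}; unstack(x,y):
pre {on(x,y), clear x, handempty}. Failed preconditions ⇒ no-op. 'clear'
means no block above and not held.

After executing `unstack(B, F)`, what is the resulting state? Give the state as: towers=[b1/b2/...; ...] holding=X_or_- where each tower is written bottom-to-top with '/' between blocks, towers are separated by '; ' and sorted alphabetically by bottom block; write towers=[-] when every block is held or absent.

before: towers=[A/E/C/G/F/B; D] holding=-
pre[unstack(B, F)]: on(B,F) ok, clear(B) ok, handempty ok
all met → apply unstack(B, F)
after:  towers=[A/E/C/G/F; D] holding=B

towers=[A/E/C/G/F; D] holding=B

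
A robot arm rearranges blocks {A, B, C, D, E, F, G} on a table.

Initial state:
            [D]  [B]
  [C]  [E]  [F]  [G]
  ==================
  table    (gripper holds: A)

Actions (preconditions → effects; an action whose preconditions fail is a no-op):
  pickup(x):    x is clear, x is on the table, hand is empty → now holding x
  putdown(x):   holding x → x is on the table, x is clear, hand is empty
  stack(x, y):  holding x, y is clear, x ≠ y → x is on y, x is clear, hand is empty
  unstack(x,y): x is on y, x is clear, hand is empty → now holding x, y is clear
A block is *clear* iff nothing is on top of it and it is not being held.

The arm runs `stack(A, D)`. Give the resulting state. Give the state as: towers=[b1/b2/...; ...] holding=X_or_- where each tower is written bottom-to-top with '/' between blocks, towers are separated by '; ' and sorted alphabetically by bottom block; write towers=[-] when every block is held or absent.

towers=[C; E; F/D/A; G/B] holding=-

before: towers=[C; E; F/D; G/B] holding=A
pre[stack(A, D)]: holding(A) ok, clear(D) ok, A≠D ok
all met → apply stack(A, D)
after:  towers=[C; E; F/D/A; G/B] holding=-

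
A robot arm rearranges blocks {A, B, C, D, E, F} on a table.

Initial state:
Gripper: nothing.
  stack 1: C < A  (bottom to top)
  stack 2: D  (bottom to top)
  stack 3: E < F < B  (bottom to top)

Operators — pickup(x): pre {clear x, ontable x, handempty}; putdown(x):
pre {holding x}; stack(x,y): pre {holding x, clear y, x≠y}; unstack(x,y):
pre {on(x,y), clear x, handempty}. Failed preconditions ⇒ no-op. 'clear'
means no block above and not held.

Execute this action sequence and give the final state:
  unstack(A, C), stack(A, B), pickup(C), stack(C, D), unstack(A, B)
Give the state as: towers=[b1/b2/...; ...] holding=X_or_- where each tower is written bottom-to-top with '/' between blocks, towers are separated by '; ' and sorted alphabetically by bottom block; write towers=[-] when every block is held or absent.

step 1 (unstack(A, C)): towers=[C; D; E/F/B] holding=A
step 2 (stack(A, B)): towers=[C; D; E/F/B/A] holding=-
step 3 (pickup(C)): towers=[D; E/F/B/A] holding=C
step 4 (stack(C, D)): towers=[D/C; E/F/B/A] holding=-
step 5 (unstack(A, B)): towers=[D/C; E/F/B] holding=A

towers=[D/C; E/F/B] holding=A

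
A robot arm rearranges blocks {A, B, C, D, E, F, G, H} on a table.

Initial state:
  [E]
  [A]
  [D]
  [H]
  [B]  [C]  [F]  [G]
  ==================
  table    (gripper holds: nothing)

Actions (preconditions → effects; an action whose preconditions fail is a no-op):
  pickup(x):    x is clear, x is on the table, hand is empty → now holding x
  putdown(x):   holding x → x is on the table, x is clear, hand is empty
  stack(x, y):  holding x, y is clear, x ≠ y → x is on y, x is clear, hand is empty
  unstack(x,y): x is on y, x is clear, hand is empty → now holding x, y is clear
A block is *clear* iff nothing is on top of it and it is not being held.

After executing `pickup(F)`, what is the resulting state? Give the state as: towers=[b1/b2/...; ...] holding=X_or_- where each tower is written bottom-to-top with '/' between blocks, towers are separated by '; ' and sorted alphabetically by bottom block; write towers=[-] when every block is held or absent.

towers=[B/H/D/A/E; C; G] holding=F

before: towers=[B/H/D/A/E; C; F; G] holding=-
pre[pickup(F)]: clear(F) yes, ontable(F) yes, handempty yes
all met → apply pickup(F)
after:  towers=[B/H/D/A/E; C; G] holding=F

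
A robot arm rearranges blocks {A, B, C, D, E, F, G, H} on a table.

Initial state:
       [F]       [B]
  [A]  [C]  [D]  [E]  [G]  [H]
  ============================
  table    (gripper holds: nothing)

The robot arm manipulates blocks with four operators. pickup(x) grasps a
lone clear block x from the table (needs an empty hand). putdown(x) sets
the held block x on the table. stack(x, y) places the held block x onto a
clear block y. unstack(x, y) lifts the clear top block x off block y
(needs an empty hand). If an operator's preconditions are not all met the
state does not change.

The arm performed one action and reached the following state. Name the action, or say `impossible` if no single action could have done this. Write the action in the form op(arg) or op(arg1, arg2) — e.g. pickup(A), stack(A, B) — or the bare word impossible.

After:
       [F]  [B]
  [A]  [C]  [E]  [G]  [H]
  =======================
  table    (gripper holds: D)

target: towers=[A; C/F; E/B; G; H] holding=D
         pickup(G) → towers=[A; C/F; D; E/B; H] holding=G
         pickup(A) → towers=[C/F; D; E/B; G; H] holding=A
         pickup(H) → towers=[A; C/F; D; E/B; G] holding=H
     unstack(B, E) → towers=[A; C/F; D; E; G; H] holding=B
     unstack(F, C) → towers=[A; C; D; E/B; G; H] holding=F
         pickup(D) → towers=[A; C/F; E/B; G; H] holding=D  ← match

pickup(D)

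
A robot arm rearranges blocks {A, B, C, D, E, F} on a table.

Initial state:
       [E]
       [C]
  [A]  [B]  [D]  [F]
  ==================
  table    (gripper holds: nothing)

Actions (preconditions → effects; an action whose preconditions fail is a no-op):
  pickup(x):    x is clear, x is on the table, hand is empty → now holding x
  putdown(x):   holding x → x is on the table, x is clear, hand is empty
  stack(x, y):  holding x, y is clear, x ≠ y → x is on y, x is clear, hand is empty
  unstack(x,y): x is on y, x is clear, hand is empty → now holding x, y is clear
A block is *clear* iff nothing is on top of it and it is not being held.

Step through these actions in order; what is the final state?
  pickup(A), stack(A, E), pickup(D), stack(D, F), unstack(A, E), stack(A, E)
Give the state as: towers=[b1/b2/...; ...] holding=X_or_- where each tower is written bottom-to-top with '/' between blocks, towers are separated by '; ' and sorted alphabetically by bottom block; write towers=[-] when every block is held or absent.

step 1 (pickup(A)): towers=[B/C/E; D; F] holding=A
step 2 (stack(A, E)): towers=[B/C/E/A; D; F] holding=-
step 3 (pickup(D)): towers=[B/C/E/A; F] holding=D
step 4 (stack(D, F)): towers=[B/C/E/A; F/D] holding=-
step 5 (unstack(A, E)): towers=[B/C/E; F/D] holding=A
step 6 (stack(A, E)): towers=[B/C/E/A; F/D] holding=-

towers=[B/C/E/A; F/D] holding=-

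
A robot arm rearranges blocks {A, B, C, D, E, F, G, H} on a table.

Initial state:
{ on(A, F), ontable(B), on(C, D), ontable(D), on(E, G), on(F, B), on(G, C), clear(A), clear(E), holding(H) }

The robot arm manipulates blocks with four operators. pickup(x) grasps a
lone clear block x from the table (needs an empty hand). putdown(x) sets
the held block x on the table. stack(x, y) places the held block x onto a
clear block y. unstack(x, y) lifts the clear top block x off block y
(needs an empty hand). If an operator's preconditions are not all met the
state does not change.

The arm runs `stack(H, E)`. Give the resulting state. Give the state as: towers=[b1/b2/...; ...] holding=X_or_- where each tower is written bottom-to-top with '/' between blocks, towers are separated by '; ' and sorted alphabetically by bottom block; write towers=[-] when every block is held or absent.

before: towers=[B/F/A; D/C/G/E] holding=H
pre[stack(H, E)]: holding(H) ✓, clear(E) ✓, H≠E ✓
all met → apply stack(H, E)
after:  towers=[B/F/A; D/C/G/E/H] holding=-

towers=[B/F/A; D/C/G/E/H] holding=-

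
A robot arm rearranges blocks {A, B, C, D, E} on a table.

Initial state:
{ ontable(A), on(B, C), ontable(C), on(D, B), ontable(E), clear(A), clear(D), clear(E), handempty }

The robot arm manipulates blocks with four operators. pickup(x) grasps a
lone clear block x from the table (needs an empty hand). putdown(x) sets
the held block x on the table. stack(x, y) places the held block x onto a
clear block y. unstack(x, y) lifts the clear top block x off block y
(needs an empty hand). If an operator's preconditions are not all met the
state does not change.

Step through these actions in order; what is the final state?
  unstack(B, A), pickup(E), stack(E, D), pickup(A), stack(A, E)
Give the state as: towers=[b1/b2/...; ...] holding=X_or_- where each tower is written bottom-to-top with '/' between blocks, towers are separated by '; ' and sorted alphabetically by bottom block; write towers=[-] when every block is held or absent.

step 1 (unstack(B, A)) [no-op]: towers=[A; C/B/D; E] holding=-
step 2 (pickup(E)): towers=[A; C/B/D] holding=E
step 3 (stack(E, D)): towers=[A; C/B/D/E] holding=-
step 4 (pickup(A)): towers=[C/B/D/E] holding=A
step 5 (stack(A, E)): towers=[C/B/D/E/A] holding=-

towers=[C/B/D/E/A] holding=-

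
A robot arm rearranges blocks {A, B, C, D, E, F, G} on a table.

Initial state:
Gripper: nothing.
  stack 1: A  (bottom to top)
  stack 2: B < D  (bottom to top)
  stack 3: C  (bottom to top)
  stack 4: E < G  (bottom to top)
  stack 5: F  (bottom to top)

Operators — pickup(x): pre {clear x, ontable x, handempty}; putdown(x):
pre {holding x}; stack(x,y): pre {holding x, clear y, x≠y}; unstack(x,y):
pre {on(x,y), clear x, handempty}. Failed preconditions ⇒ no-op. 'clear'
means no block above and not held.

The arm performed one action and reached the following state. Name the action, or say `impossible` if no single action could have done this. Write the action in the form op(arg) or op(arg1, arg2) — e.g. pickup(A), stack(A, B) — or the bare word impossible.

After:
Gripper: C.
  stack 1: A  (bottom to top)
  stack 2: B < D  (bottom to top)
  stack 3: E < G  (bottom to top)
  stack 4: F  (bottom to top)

target: towers=[A; B/D; E/G; F] holding=C
         pickup(F) → towers=[A; B/D; C; E/G] holding=F
     unstack(G, E) → towers=[A; B/D; C; E; F] holding=G
     unstack(D, B) → towers=[A; B; C; E/G; F] holding=D
         pickup(A) → towers=[B/D; C; E/G; F] holding=A
         pickup(C) → towers=[A; B/D; E/G; F] holding=C  ← match

pickup(C)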